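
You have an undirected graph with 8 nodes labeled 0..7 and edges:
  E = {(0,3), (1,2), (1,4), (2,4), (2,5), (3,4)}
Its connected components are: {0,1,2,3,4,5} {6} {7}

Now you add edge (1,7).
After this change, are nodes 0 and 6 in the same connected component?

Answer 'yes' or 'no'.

Initial components: {0,1,2,3,4,5} {6} {7}
Adding edge (1,7): merges {0,1,2,3,4,5} and {7}.
New components: {0,1,2,3,4,5,7} {6}
Are 0 and 6 in the same component? no

Answer: no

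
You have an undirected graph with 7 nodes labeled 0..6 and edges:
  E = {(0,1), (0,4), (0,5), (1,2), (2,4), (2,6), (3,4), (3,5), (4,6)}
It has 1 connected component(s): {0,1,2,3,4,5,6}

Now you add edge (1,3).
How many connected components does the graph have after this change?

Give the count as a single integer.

Answer: 1

Derivation:
Initial component count: 1
Add (1,3): endpoints already in same component. Count unchanged: 1.
New component count: 1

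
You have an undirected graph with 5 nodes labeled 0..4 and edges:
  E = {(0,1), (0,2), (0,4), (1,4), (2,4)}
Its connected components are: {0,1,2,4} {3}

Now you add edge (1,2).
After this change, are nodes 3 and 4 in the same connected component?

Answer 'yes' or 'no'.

Initial components: {0,1,2,4} {3}
Adding edge (1,2): both already in same component {0,1,2,4}. No change.
New components: {0,1,2,4} {3}
Are 3 and 4 in the same component? no

Answer: no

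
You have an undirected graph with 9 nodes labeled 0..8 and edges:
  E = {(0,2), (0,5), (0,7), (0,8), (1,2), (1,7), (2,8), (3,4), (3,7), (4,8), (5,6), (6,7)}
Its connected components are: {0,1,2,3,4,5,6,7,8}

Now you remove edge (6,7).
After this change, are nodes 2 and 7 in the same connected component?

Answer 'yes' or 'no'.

Initial components: {0,1,2,3,4,5,6,7,8}
Removing edge (6,7): not a bridge — component count unchanged at 1.
New components: {0,1,2,3,4,5,6,7,8}
Are 2 and 7 in the same component? yes

Answer: yes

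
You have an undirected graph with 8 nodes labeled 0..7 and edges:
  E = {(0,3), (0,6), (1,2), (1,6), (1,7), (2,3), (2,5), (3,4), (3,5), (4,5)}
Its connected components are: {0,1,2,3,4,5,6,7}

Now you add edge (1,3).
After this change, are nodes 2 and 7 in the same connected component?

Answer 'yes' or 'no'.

Initial components: {0,1,2,3,4,5,6,7}
Adding edge (1,3): both already in same component {0,1,2,3,4,5,6,7}. No change.
New components: {0,1,2,3,4,5,6,7}
Are 2 and 7 in the same component? yes

Answer: yes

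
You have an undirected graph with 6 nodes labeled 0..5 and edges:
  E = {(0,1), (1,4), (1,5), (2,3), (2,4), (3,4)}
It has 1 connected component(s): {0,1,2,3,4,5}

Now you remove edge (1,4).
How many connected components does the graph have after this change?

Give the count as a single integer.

Answer: 2

Derivation:
Initial component count: 1
Remove (1,4): it was a bridge. Count increases: 1 -> 2.
  After removal, components: {0,1,5} {2,3,4}
New component count: 2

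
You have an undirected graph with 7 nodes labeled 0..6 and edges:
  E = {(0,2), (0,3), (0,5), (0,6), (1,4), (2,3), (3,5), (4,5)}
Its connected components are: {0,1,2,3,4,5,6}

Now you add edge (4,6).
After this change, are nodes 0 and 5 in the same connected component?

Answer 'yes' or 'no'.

Initial components: {0,1,2,3,4,5,6}
Adding edge (4,6): both already in same component {0,1,2,3,4,5,6}. No change.
New components: {0,1,2,3,4,5,6}
Are 0 and 5 in the same component? yes

Answer: yes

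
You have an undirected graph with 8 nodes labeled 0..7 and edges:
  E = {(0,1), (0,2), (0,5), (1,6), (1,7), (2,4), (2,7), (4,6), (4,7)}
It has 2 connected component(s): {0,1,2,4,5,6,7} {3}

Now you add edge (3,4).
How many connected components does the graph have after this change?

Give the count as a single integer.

Initial component count: 2
Add (3,4): merges two components. Count decreases: 2 -> 1.
New component count: 1

Answer: 1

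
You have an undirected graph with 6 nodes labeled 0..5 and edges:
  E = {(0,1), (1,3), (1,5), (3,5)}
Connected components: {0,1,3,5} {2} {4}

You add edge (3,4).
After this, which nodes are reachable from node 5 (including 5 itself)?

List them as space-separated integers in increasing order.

Before: nodes reachable from 5: {0,1,3,5}
Adding (3,4): merges 5's component with another. Reachability grows.
After: nodes reachable from 5: {0,1,3,4,5}

Answer: 0 1 3 4 5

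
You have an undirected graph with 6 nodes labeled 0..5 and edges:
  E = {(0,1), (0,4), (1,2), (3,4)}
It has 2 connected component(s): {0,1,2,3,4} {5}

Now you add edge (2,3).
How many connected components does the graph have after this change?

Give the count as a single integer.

Answer: 2

Derivation:
Initial component count: 2
Add (2,3): endpoints already in same component. Count unchanged: 2.
New component count: 2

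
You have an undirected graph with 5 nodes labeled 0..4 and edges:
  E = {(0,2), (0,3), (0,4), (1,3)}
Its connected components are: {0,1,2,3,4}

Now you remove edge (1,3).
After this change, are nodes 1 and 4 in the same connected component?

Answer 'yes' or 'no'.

Initial components: {0,1,2,3,4}
Removing edge (1,3): it was a bridge — component count 1 -> 2.
New components: {0,2,3,4} {1}
Are 1 and 4 in the same component? no

Answer: no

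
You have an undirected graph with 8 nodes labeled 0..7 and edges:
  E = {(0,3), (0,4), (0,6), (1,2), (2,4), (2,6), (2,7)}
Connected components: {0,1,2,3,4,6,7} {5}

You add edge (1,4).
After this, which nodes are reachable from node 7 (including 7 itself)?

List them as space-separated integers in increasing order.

Before: nodes reachable from 7: {0,1,2,3,4,6,7}
Adding (1,4): both endpoints already in same component. Reachability from 7 unchanged.
After: nodes reachable from 7: {0,1,2,3,4,6,7}

Answer: 0 1 2 3 4 6 7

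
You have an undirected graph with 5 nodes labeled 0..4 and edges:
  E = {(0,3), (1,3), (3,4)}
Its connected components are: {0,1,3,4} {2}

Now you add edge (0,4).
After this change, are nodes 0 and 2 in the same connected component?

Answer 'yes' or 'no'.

Answer: no

Derivation:
Initial components: {0,1,3,4} {2}
Adding edge (0,4): both already in same component {0,1,3,4}. No change.
New components: {0,1,3,4} {2}
Are 0 and 2 in the same component? no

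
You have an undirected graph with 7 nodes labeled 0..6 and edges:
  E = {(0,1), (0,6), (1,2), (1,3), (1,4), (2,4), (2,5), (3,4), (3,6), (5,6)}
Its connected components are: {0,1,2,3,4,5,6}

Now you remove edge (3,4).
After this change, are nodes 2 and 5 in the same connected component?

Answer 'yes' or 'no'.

Answer: yes

Derivation:
Initial components: {0,1,2,3,4,5,6}
Removing edge (3,4): not a bridge — component count unchanged at 1.
New components: {0,1,2,3,4,5,6}
Are 2 and 5 in the same component? yes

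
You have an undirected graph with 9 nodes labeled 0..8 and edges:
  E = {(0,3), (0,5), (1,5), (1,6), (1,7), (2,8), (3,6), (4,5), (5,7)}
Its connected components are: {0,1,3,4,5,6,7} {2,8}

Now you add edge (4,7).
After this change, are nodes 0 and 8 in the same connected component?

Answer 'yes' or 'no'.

Answer: no

Derivation:
Initial components: {0,1,3,4,5,6,7} {2,8}
Adding edge (4,7): both already in same component {0,1,3,4,5,6,7}. No change.
New components: {0,1,3,4,5,6,7} {2,8}
Are 0 and 8 in the same component? no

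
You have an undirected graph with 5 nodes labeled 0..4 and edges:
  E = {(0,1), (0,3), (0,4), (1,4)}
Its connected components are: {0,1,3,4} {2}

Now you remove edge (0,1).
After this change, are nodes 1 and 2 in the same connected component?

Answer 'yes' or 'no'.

Initial components: {0,1,3,4} {2}
Removing edge (0,1): not a bridge — component count unchanged at 2.
New components: {0,1,3,4} {2}
Are 1 and 2 in the same component? no

Answer: no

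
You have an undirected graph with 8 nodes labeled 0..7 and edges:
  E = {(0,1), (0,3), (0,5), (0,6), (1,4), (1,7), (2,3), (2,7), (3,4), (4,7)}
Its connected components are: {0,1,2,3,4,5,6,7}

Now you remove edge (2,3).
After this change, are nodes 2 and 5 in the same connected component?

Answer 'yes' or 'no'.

Initial components: {0,1,2,3,4,5,6,7}
Removing edge (2,3): not a bridge — component count unchanged at 1.
New components: {0,1,2,3,4,5,6,7}
Are 2 and 5 in the same component? yes

Answer: yes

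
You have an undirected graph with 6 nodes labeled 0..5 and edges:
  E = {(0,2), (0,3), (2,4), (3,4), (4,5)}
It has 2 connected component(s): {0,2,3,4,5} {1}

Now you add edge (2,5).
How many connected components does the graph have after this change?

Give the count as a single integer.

Answer: 2

Derivation:
Initial component count: 2
Add (2,5): endpoints already in same component. Count unchanged: 2.
New component count: 2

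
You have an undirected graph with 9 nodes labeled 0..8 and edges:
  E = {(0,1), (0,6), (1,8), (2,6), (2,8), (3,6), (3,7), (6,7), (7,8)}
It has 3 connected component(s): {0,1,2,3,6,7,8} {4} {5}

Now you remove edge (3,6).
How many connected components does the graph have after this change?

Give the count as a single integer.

Initial component count: 3
Remove (3,6): not a bridge. Count unchanged: 3.
  After removal, components: {0,1,2,3,6,7,8} {4} {5}
New component count: 3

Answer: 3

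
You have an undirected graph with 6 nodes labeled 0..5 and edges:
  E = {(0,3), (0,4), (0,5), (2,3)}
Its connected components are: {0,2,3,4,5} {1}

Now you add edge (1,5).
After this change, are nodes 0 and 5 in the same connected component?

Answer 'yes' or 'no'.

Initial components: {0,2,3,4,5} {1}
Adding edge (1,5): merges {1} and {0,2,3,4,5}.
New components: {0,1,2,3,4,5}
Are 0 and 5 in the same component? yes

Answer: yes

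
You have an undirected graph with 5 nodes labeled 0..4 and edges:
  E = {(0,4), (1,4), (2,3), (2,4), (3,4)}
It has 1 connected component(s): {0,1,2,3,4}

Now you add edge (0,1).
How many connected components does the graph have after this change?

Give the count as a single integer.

Initial component count: 1
Add (0,1): endpoints already in same component. Count unchanged: 1.
New component count: 1

Answer: 1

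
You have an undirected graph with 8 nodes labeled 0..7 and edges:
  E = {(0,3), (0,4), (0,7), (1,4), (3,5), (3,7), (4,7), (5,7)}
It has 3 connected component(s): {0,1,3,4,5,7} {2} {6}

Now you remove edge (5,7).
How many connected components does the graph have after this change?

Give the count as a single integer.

Initial component count: 3
Remove (5,7): not a bridge. Count unchanged: 3.
  After removal, components: {0,1,3,4,5,7} {2} {6}
New component count: 3

Answer: 3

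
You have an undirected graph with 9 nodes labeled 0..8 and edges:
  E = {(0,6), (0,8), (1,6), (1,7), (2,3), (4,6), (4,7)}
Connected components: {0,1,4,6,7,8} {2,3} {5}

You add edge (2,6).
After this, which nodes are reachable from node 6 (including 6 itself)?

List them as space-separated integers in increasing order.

Answer: 0 1 2 3 4 6 7 8

Derivation:
Before: nodes reachable from 6: {0,1,4,6,7,8}
Adding (2,6): merges 6's component with another. Reachability grows.
After: nodes reachable from 6: {0,1,2,3,4,6,7,8}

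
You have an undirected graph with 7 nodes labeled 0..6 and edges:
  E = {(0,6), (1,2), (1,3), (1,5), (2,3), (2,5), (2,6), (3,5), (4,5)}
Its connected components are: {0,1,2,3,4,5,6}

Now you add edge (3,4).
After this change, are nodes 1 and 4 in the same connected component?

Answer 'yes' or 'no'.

Initial components: {0,1,2,3,4,5,6}
Adding edge (3,4): both already in same component {0,1,2,3,4,5,6}. No change.
New components: {0,1,2,3,4,5,6}
Are 1 and 4 in the same component? yes

Answer: yes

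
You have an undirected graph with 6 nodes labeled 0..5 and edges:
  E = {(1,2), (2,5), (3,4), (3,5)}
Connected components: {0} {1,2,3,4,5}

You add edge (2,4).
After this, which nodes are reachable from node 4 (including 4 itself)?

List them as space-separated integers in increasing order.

Before: nodes reachable from 4: {1,2,3,4,5}
Adding (2,4): both endpoints already in same component. Reachability from 4 unchanged.
After: nodes reachable from 4: {1,2,3,4,5}

Answer: 1 2 3 4 5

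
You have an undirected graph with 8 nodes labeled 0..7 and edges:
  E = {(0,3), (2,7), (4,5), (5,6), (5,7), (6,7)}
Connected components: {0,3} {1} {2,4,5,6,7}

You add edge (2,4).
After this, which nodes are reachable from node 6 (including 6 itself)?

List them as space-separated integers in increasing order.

Before: nodes reachable from 6: {2,4,5,6,7}
Adding (2,4): both endpoints already in same component. Reachability from 6 unchanged.
After: nodes reachable from 6: {2,4,5,6,7}

Answer: 2 4 5 6 7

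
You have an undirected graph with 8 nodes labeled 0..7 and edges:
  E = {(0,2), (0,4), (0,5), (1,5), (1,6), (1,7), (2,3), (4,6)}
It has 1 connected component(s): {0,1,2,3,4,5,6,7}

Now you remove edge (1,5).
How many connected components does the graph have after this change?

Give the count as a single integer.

Initial component count: 1
Remove (1,5): not a bridge. Count unchanged: 1.
  After removal, components: {0,1,2,3,4,5,6,7}
New component count: 1

Answer: 1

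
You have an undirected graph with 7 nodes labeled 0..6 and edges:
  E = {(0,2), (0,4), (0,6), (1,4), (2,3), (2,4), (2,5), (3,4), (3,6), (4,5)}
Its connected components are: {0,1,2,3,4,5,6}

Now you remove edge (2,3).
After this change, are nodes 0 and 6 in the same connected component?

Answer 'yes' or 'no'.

Initial components: {0,1,2,3,4,5,6}
Removing edge (2,3): not a bridge — component count unchanged at 1.
New components: {0,1,2,3,4,5,6}
Are 0 and 6 in the same component? yes

Answer: yes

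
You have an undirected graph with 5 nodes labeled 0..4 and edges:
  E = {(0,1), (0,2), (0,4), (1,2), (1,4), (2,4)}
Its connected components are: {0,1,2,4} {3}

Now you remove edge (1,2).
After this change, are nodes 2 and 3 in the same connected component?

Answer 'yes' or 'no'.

Initial components: {0,1,2,4} {3}
Removing edge (1,2): not a bridge — component count unchanged at 2.
New components: {0,1,2,4} {3}
Are 2 and 3 in the same component? no

Answer: no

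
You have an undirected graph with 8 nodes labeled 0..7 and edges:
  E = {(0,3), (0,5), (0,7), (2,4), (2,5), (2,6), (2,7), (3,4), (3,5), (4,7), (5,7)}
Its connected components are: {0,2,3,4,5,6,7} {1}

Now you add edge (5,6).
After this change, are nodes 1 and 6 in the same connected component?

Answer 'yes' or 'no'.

Initial components: {0,2,3,4,5,6,7} {1}
Adding edge (5,6): both already in same component {0,2,3,4,5,6,7}. No change.
New components: {0,2,3,4,5,6,7} {1}
Are 1 and 6 in the same component? no

Answer: no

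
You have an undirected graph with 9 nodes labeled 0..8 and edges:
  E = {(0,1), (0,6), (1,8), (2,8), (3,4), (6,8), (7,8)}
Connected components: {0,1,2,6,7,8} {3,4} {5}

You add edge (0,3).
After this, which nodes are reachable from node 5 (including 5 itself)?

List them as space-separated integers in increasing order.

Answer: 5

Derivation:
Before: nodes reachable from 5: {5}
Adding (0,3): merges two components, but neither contains 5. Reachability from 5 unchanged.
After: nodes reachable from 5: {5}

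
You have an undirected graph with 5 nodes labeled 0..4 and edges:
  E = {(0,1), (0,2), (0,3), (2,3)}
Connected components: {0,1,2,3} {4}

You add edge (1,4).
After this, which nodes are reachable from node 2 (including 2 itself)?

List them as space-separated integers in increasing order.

Before: nodes reachable from 2: {0,1,2,3}
Adding (1,4): merges 2's component with another. Reachability grows.
After: nodes reachable from 2: {0,1,2,3,4}

Answer: 0 1 2 3 4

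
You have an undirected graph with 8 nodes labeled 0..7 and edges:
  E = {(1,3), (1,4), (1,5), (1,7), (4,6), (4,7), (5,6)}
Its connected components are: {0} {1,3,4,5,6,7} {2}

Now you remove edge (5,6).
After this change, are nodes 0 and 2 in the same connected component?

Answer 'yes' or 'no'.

Answer: no

Derivation:
Initial components: {0} {1,3,4,5,6,7} {2}
Removing edge (5,6): not a bridge — component count unchanged at 3.
New components: {0} {1,3,4,5,6,7} {2}
Are 0 and 2 in the same component? no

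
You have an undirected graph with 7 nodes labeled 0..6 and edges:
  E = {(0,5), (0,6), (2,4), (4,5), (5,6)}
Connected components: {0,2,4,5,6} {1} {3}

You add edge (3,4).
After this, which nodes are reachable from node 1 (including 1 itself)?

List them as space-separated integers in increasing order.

Answer: 1

Derivation:
Before: nodes reachable from 1: {1}
Adding (3,4): merges two components, but neither contains 1. Reachability from 1 unchanged.
After: nodes reachable from 1: {1}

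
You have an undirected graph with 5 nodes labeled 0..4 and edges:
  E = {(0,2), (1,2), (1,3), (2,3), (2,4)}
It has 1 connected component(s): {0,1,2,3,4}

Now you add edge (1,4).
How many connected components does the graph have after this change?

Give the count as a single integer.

Answer: 1

Derivation:
Initial component count: 1
Add (1,4): endpoints already in same component. Count unchanged: 1.
New component count: 1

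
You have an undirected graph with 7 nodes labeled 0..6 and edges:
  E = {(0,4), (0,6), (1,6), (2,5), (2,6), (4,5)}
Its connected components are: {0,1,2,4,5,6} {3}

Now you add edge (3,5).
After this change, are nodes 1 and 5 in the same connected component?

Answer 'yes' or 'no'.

Initial components: {0,1,2,4,5,6} {3}
Adding edge (3,5): merges {3} and {0,1,2,4,5,6}.
New components: {0,1,2,3,4,5,6}
Are 1 and 5 in the same component? yes

Answer: yes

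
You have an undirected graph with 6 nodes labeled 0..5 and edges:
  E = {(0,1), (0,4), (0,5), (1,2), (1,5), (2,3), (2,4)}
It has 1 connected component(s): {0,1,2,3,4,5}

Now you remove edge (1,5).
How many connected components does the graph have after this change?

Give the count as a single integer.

Answer: 1

Derivation:
Initial component count: 1
Remove (1,5): not a bridge. Count unchanged: 1.
  After removal, components: {0,1,2,3,4,5}
New component count: 1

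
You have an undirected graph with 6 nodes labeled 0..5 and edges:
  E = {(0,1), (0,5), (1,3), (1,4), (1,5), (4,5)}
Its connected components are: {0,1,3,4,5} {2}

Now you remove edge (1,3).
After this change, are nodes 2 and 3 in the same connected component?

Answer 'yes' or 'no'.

Initial components: {0,1,3,4,5} {2}
Removing edge (1,3): it was a bridge — component count 2 -> 3.
New components: {0,1,4,5} {2} {3}
Are 2 and 3 in the same component? no

Answer: no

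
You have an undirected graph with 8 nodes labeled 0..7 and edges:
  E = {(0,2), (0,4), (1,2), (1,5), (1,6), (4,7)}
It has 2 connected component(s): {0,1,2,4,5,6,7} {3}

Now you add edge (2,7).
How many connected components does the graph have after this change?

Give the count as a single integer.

Initial component count: 2
Add (2,7): endpoints already in same component. Count unchanged: 2.
New component count: 2

Answer: 2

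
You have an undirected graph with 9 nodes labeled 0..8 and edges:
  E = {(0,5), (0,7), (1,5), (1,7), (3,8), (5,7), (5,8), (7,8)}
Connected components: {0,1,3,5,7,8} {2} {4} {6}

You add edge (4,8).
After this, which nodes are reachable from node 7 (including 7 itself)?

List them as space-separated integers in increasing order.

Before: nodes reachable from 7: {0,1,3,5,7,8}
Adding (4,8): merges 7's component with another. Reachability grows.
After: nodes reachable from 7: {0,1,3,4,5,7,8}

Answer: 0 1 3 4 5 7 8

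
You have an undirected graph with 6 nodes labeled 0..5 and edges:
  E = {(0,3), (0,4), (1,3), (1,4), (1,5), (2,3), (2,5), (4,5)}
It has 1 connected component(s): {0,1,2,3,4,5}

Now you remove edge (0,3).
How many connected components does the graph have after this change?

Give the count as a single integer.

Initial component count: 1
Remove (0,3): not a bridge. Count unchanged: 1.
  After removal, components: {0,1,2,3,4,5}
New component count: 1

Answer: 1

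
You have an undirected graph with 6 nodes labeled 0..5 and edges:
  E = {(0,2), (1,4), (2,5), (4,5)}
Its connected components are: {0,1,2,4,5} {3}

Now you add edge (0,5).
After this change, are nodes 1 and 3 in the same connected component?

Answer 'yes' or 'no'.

Initial components: {0,1,2,4,5} {3}
Adding edge (0,5): both already in same component {0,1,2,4,5}. No change.
New components: {0,1,2,4,5} {3}
Are 1 and 3 in the same component? no

Answer: no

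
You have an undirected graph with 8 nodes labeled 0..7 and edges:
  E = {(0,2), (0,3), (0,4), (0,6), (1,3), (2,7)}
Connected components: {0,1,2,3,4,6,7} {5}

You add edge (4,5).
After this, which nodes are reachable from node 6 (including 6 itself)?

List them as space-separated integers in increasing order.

Before: nodes reachable from 6: {0,1,2,3,4,6,7}
Adding (4,5): merges 6's component with another. Reachability grows.
After: nodes reachable from 6: {0,1,2,3,4,5,6,7}

Answer: 0 1 2 3 4 5 6 7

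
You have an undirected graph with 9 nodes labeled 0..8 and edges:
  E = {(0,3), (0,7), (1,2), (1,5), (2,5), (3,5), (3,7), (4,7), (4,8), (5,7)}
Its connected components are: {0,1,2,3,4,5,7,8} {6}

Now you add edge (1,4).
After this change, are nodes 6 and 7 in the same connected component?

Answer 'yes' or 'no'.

Initial components: {0,1,2,3,4,5,7,8} {6}
Adding edge (1,4): both already in same component {0,1,2,3,4,5,7,8}. No change.
New components: {0,1,2,3,4,5,7,8} {6}
Are 6 and 7 in the same component? no

Answer: no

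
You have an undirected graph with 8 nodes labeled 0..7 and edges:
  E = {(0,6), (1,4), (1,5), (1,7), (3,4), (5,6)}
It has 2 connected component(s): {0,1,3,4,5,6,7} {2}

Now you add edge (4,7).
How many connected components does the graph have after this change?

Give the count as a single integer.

Answer: 2

Derivation:
Initial component count: 2
Add (4,7): endpoints already in same component. Count unchanged: 2.
New component count: 2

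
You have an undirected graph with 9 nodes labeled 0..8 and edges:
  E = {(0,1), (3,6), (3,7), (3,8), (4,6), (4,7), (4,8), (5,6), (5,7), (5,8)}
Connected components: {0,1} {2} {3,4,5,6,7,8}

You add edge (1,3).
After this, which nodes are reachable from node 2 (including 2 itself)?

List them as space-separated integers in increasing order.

Answer: 2

Derivation:
Before: nodes reachable from 2: {2}
Adding (1,3): merges two components, but neither contains 2. Reachability from 2 unchanged.
After: nodes reachable from 2: {2}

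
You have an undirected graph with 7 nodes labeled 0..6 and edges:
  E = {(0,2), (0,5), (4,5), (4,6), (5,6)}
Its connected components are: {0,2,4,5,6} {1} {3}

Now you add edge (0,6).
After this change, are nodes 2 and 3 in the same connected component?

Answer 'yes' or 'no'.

Initial components: {0,2,4,5,6} {1} {3}
Adding edge (0,6): both already in same component {0,2,4,5,6}. No change.
New components: {0,2,4,5,6} {1} {3}
Are 2 and 3 in the same component? no

Answer: no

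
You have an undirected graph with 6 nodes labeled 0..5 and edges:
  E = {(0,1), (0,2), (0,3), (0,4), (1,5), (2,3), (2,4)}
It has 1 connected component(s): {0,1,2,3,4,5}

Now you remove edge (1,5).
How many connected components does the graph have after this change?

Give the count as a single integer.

Initial component count: 1
Remove (1,5): it was a bridge. Count increases: 1 -> 2.
  After removal, components: {0,1,2,3,4} {5}
New component count: 2

Answer: 2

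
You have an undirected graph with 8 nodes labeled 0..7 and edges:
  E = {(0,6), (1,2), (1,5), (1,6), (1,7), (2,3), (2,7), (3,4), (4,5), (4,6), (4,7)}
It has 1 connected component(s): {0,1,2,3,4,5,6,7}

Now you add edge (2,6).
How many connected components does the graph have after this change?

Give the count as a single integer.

Initial component count: 1
Add (2,6): endpoints already in same component. Count unchanged: 1.
New component count: 1

Answer: 1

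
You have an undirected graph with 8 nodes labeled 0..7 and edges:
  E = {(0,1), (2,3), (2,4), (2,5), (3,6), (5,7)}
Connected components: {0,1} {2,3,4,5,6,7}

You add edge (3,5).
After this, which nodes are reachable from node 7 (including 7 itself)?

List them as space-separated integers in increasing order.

Before: nodes reachable from 7: {2,3,4,5,6,7}
Adding (3,5): both endpoints already in same component. Reachability from 7 unchanged.
After: nodes reachable from 7: {2,3,4,5,6,7}

Answer: 2 3 4 5 6 7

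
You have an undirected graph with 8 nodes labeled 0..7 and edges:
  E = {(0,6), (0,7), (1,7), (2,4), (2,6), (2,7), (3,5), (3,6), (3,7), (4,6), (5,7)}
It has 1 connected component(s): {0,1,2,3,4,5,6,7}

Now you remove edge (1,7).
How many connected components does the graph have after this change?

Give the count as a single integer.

Answer: 2

Derivation:
Initial component count: 1
Remove (1,7): it was a bridge. Count increases: 1 -> 2.
  After removal, components: {0,2,3,4,5,6,7} {1}
New component count: 2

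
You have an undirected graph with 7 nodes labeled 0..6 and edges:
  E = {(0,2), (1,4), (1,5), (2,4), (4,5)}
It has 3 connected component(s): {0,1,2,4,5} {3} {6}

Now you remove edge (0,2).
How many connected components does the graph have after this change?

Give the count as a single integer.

Answer: 4

Derivation:
Initial component count: 3
Remove (0,2): it was a bridge. Count increases: 3 -> 4.
  After removal, components: {0} {1,2,4,5} {3} {6}
New component count: 4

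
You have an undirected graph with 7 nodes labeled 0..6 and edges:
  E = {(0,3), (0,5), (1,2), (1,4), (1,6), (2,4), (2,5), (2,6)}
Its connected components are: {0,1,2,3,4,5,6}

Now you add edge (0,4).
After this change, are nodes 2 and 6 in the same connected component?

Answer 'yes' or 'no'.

Answer: yes

Derivation:
Initial components: {0,1,2,3,4,5,6}
Adding edge (0,4): both already in same component {0,1,2,3,4,5,6}. No change.
New components: {0,1,2,3,4,5,6}
Are 2 and 6 in the same component? yes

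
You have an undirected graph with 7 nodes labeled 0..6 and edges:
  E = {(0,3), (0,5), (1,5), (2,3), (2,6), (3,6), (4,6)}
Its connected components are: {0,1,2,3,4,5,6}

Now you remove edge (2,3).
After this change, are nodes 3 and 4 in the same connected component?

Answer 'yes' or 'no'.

Initial components: {0,1,2,3,4,5,6}
Removing edge (2,3): not a bridge — component count unchanged at 1.
New components: {0,1,2,3,4,5,6}
Are 3 and 4 in the same component? yes

Answer: yes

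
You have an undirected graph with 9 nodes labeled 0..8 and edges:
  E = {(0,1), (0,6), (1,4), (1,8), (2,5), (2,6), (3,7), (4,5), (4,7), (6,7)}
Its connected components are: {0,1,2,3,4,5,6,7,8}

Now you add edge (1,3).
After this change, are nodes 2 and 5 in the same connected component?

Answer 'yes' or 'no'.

Initial components: {0,1,2,3,4,5,6,7,8}
Adding edge (1,3): both already in same component {0,1,2,3,4,5,6,7,8}. No change.
New components: {0,1,2,3,4,5,6,7,8}
Are 2 and 5 in the same component? yes

Answer: yes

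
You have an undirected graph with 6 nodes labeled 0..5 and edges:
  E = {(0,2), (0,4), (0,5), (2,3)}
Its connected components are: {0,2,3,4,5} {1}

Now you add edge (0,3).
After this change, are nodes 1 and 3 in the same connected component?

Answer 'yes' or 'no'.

Answer: no

Derivation:
Initial components: {0,2,3,4,5} {1}
Adding edge (0,3): both already in same component {0,2,3,4,5}. No change.
New components: {0,2,3,4,5} {1}
Are 1 and 3 in the same component? no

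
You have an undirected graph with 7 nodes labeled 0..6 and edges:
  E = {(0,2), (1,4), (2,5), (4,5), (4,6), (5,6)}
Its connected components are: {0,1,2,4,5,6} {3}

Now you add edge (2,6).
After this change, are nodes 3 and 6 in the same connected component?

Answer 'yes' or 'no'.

Answer: no

Derivation:
Initial components: {0,1,2,4,5,6} {3}
Adding edge (2,6): both already in same component {0,1,2,4,5,6}. No change.
New components: {0,1,2,4,5,6} {3}
Are 3 and 6 in the same component? no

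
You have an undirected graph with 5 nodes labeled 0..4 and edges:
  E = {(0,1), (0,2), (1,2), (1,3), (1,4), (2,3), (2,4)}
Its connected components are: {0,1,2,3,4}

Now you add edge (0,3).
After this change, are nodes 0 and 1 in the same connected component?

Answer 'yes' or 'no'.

Answer: yes

Derivation:
Initial components: {0,1,2,3,4}
Adding edge (0,3): both already in same component {0,1,2,3,4}. No change.
New components: {0,1,2,3,4}
Are 0 and 1 in the same component? yes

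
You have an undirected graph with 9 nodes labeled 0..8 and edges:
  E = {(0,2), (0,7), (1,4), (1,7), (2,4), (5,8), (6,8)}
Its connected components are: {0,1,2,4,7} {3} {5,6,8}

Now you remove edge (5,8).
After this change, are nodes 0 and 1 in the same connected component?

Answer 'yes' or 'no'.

Initial components: {0,1,2,4,7} {3} {5,6,8}
Removing edge (5,8): it was a bridge — component count 3 -> 4.
New components: {0,1,2,4,7} {3} {5} {6,8}
Are 0 and 1 in the same component? yes

Answer: yes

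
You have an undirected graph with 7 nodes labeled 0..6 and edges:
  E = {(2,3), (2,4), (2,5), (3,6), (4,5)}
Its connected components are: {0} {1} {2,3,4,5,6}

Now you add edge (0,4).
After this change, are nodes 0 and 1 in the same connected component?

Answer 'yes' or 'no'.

Initial components: {0} {1} {2,3,4,5,6}
Adding edge (0,4): merges {0} and {2,3,4,5,6}.
New components: {0,2,3,4,5,6} {1}
Are 0 and 1 in the same component? no

Answer: no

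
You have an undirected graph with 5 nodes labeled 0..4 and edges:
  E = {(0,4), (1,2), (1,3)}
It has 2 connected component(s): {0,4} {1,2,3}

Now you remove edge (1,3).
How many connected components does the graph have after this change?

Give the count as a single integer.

Initial component count: 2
Remove (1,3): it was a bridge. Count increases: 2 -> 3.
  After removal, components: {0,4} {1,2} {3}
New component count: 3

Answer: 3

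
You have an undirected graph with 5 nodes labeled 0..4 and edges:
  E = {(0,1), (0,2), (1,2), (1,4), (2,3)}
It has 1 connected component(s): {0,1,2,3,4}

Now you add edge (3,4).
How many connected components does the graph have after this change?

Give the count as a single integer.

Answer: 1

Derivation:
Initial component count: 1
Add (3,4): endpoints already in same component. Count unchanged: 1.
New component count: 1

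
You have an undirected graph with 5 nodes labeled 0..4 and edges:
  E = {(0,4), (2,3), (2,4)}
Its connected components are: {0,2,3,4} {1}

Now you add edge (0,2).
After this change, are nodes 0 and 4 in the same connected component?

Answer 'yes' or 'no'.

Initial components: {0,2,3,4} {1}
Adding edge (0,2): both already in same component {0,2,3,4}. No change.
New components: {0,2,3,4} {1}
Are 0 and 4 in the same component? yes

Answer: yes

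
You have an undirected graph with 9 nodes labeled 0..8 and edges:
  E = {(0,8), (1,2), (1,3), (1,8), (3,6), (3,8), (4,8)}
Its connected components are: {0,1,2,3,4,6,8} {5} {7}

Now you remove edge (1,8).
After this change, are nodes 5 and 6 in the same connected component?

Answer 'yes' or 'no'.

Answer: no

Derivation:
Initial components: {0,1,2,3,4,6,8} {5} {7}
Removing edge (1,8): not a bridge — component count unchanged at 3.
New components: {0,1,2,3,4,6,8} {5} {7}
Are 5 and 6 in the same component? no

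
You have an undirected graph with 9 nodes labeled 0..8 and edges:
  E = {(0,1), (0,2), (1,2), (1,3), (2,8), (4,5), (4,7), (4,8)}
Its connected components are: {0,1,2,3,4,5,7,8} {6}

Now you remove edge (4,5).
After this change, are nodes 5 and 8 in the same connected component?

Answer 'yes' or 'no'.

Initial components: {0,1,2,3,4,5,7,8} {6}
Removing edge (4,5): it was a bridge — component count 2 -> 3.
New components: {0,1,2,3,4,7,8} {5} {6}
Are 5 and 8 in the same component? no

Answer: no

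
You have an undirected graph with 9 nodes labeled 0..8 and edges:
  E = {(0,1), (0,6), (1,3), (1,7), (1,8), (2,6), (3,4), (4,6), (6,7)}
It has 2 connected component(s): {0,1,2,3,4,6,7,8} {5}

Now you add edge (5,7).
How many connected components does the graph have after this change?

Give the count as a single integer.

Answer: 1

Derivation:
Initial component count: 2
Add (5,7): merges two components. Count decreases: 2 -> 1.
New component count: 1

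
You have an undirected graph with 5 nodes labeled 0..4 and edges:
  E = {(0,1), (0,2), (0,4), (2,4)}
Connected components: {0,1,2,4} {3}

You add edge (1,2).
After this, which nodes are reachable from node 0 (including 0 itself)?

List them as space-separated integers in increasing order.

Before: nodes reachable from 0: {0,1,2,4}
Adding (1,2): both endpoints already in same component. Reachability from 0 unchanged.
After: nodes reachable from 0: {0,1,2,4}

Answer: 0 1 2 4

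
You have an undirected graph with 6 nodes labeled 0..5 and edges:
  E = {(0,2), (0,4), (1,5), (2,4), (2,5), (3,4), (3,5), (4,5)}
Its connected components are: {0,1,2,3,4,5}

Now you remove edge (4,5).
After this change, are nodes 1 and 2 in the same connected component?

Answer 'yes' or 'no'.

Answer: yes

Derivation:
Initial components: {0,1,2,3,4,5}
Removing edge (4,5): not a bridge — component count unchanged at 1.
New components: {0,1,2,3,4,5}
Are 1 and 2 in the same component? yes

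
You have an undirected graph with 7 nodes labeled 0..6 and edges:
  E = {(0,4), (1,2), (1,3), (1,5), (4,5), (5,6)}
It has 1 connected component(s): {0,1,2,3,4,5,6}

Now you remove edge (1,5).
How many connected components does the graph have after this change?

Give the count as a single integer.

Initial component count: 1
Remove (1,5): it was a bridge. Count increases: 1 -> 2.
  After removal, components: {0,4,5,6} {1,2,3}
New component count: 2

Answer: 2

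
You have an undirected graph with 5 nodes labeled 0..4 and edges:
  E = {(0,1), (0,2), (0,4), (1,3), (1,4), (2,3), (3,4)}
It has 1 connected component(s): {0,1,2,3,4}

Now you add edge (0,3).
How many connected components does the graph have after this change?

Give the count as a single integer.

Initial component count: 1
Add (0,3): endpoints already in same component. Count unchanged: 1.
New component count: 1

Answer: 1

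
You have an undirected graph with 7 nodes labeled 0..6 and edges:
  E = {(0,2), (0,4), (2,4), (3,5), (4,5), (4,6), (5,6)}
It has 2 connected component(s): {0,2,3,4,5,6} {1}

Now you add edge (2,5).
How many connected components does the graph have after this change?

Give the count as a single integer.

Initial component count: 2
Add (2,5): endpoints already in same component. Count unchanged: 2.
New component count: 2

Answer: 2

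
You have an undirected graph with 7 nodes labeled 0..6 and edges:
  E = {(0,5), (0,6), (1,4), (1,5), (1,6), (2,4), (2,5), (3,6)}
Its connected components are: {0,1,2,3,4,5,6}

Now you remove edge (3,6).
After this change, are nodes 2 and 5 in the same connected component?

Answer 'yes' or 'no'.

Initial components: {0,1,2,3,4,5,6}
Removing edge (3,6): it was a bridge — component count 1 -> 2.
New components: {0,1,2,4,5,6} {3}
Are 2 and 5 in the same component? yes

Answer: yes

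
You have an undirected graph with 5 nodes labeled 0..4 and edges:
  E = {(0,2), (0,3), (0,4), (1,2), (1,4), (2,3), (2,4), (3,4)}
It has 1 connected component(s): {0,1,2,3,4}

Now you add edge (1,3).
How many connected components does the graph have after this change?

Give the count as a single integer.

Initial component count: 1
Add (1,3): endpoints already in same component. Count unchanged: 1.
New component count: 1

Answer: 1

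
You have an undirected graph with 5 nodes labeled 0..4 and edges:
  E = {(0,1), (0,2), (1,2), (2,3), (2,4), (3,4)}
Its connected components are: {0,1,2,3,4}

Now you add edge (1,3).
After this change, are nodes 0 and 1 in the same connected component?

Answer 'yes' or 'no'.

Answer: yes

Derivation:
Initial components: {0,1,2,3,4}
Adding edge (1,3): both already in same component {0,1,2,3,4}. No change.
New components: {0,1,2,3,4}
Are 0 and 1 in the same component? yes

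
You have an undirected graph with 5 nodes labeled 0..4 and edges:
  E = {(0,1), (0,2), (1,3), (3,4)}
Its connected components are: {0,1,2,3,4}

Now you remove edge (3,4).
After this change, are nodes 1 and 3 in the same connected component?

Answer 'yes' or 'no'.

Answer: yes

Derivation:
Initial components: {0,1,2,3,4}
Removing edge (3,4): it was a bridge — component count 1 -> 2.
New components: {0,1,2,3} {4}
Are 1 and 3 in the same component? yes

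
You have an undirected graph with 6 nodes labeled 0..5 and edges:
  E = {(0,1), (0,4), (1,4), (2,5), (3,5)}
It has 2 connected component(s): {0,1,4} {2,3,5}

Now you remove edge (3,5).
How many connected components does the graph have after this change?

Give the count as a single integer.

Answer: 3

Derivation:
Initial component count: 2
Remove (3,5): it was a bridge. Count increases: 2 -> 3.
  After removal, components: {0,1,4} {2,5} {3}
New component count: 3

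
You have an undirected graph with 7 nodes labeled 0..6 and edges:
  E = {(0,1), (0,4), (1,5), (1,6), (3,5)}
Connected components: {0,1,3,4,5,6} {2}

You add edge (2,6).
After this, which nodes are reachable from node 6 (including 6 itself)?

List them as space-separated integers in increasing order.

Before: nodes reachable from 6: {0,1,3,4,5,6}
Adding (2,6): merges 6's component with another. Reachability grows.
After: nodes reachable from 6: {0,1,2,3,4,5,6}

Answer: 0 1 2 3 4 5 6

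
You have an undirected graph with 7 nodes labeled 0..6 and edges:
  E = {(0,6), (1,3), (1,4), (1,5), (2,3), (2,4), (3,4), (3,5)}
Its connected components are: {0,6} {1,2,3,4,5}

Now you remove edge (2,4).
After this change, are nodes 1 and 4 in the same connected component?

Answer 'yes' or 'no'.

Answer: yes

Derivation:
Initial components: {0,6} {1,2,3,4,5}
Removing edge (2,4): not a bridge — component count unchanged at 2.
New components: {0,6} {1,2,3,4,5}
Are 1 and 4 in the same component? yes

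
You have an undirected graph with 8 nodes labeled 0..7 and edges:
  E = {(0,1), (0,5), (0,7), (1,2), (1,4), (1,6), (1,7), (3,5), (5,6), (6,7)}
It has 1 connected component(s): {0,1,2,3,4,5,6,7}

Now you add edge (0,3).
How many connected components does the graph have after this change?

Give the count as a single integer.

Answer: 1

Derivation:
Initial component count: 1
Add (0,3): endpoints already in same component. Count unchanged: 1.
New component count: 1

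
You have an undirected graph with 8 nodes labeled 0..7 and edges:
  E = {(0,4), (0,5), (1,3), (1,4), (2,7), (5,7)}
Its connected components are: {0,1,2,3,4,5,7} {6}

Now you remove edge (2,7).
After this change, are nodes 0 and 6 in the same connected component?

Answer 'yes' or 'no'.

Initial components: {0,1,2,3,4,5,7} {6}
Removing edge (2,7): it was a bridge — component count 2 -> 3.
New components: {0,1,3,4,5,7} {2} {6}
Are 0 and 6 in the same component? no

Answer: no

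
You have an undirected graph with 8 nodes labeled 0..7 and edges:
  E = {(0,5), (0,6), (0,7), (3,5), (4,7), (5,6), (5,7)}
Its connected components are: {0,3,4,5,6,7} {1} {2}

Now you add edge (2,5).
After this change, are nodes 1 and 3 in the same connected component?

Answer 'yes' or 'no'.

Answer: no

Derivation:
Initial components: {0,3,4,5,6,7} {1} {2}
Adding edge (2,5): merges {2} and {0,3,4,5,6,7}.
New components: {0,2,3,4,5,6,7} {1}
Are 1 and 3 in the same component? no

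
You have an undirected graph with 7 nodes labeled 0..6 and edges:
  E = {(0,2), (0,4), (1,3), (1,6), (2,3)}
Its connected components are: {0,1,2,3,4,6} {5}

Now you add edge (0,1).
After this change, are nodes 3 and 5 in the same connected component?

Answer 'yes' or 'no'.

Answer: no

Derivation:
Initial components: {0,1,2,3,4,6} {5}
Adding edge (0,1): both already in same component {0,1,2,3,4,6}. No change.
New components: {0,1,2,3,4,6} {5}
Are 3 and 5 in the same component? no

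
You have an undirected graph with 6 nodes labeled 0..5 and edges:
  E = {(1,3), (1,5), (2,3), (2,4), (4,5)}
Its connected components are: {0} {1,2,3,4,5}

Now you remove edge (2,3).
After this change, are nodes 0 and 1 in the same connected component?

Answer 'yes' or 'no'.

Initial components: {0} {1,2,3,4,5}
Removing edge (2,3): not a bridge — component count unchanged at 2.
New components: {0} {1,2,3,4,5}
Are 0 and 1 in the same component? no

Answer: no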